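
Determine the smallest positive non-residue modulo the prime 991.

3

(2/991) = +1, so 2 is a residue.
(3/991) = −1, so 3 is the smallest positive non-residue mod 991.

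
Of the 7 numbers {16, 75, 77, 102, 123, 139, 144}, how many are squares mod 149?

(16/149) = +1 → QR.
(75/149) = -1 → non-residue.
(77/149) = -1 → non-residue.
(102/149) = +1 → QR.
(123/149) = +1 → QR.
(139/149) = -1 → non-residue.
(144/149) = +1 → QR.
Total quadratic residues among the 7: 4.

4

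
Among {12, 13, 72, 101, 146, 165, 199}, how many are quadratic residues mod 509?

2

(12/509) = -1 → non-residue.
(13/509) = -1 → non-residue.
(72/509) = -1 → non-residue.
(101/509) = +1 → QR.
(146/509) = -1 → non-residue.
(165/509) = -1 → non-residue.
(199/509) = +1 → QR.
Total quadratic residues among the 7: 2.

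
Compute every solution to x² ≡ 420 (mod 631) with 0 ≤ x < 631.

202, 429

Since 631 ≡ 3 (mod 4), a square root of 420 is 420^((631+1)/4) = 420^158 mod 631.
Repeated squaring: 420^2≡351, 420^4≡156, 420^8≡358, 420^16≡71, 420^32≡624, 420^64≡49, 420^128≡508 (mod 631).
420^158 = 420^(128+16+8+4+2) ≡ 202 (mod 631).
Check: 202² = 40804 ≡ 420 (mod 631). The two roots are 202 and 429.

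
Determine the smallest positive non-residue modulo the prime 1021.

(2/1021) = −1, so 2 is the smallest positive non-residue mod 1021.

2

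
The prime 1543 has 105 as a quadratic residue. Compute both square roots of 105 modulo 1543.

142, 1401

Since 1543 ≡ 3 (mod 4), a square root of 105 is 105^((1543+1)/4) = 105^386 mod 1543.
Repeated squaring: 105^2≡224, 105^4≡800, 105^8≡1198, 105^16≡214, 105^32≡1049, 105^64≡242, 105^128≡1473, 105^256≡271 (mod 1543).
105^386 = 105^(256+128+2) ≡ 142 (mod 1543).
Check: 142² = 20164 ≡ 105 (mod 1543). The two roots are 142 and 1401.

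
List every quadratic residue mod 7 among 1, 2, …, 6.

1,2,4

Square k = 1,…,3 (k and 7−k give the same square):
1²=1, 2²=4, 3²≡2 (mod 7).
So the quadratic residues mod 7 are {1, 2, 4}.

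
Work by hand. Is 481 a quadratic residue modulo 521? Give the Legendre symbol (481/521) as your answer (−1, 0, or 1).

1

Euler's criterion: (481/521) ≡ 481^260 (mod 521).
481^2 ≡ 37 (mod 521)
481^4 ≡ 327 (mod 521)
481^8 ≡ 124 (mod 521)
481^16 ≡ 267 (mod 521)
481^32 ≡ 433 (mod 521)
481^64 ≡ 450 (mod 521)
481^128 ≡ 352 (mod 521)
481^256 ≡ 427 (mod 521)
481^260 = 481^(256+4) ≡ 1 (mod 521).
Result is 1, so (481/521) = 1.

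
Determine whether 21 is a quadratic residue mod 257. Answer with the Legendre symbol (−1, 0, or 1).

Reciprocity: 21 ≡ 1 and 257 ≡ 1 (mod 4), so (21/257) = +(257/21).
Reduce top mod 21: now compute (5/21).
Reciprocity: 5 ≡ 1 and 21 ≡ 1 (mod 4), so (5/21) = +(21/5).
Reduce top mod 5: now compute (1/5).
Reached (1/5) = 1. Collecting the sign flips along the way, the symbol is +1.

1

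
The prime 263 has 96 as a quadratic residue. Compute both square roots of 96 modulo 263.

Since 263 ≡ 3 (mod 4), a square root of 96 is 96^((263+1)/4) = 96^66 mod 263.
Repeated squaring: 96^2≡11, 96^4≡121, 96^8≡176, 96^16≡205, 96^32≡208, 96^64≡132 (mod 263).
96^66 = 96^(64+2) ≡ 137 (mod 263).
Check: 137² = 18769 ≡ 96 (mod 263). The two roots are 126 and 137.

126, 137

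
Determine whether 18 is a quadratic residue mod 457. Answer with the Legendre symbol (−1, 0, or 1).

Pull out 2: since 457 ≡ 1 (mod 8), (2/457) = +1.
Reciprocity: 9 ≡ 1 and 457 ≡ 1 (mod 4), so (9/457) = +(457/9).
Reduce top mod 9: now compute (7/9).
Reciprocity: 7 ≡ 3 and 9 ≡ 1 (mod 4), so (7/9) = +(9/7).
Reduce top mod 7: now compute (2/7).
Pull out 2: since 7 ≡ 7 (mod 8), (2/7) = +1.
Reached (1/7) = 1. Collecting the sign flips along the way, the symbol is +1.

1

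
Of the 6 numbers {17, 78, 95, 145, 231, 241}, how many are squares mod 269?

2

(17/269) = -1 → non-residue.
(78/269) = +1 → QR.
(95/269) = -1 → non-residue.
(145/269) = -1 → non-residue.
(231/269) = +1 → QR.
(241/269) = -1 → non-residue.
Total quadratic residues among the 6: 2.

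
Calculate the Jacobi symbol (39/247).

Reciprocity: 39 ≡ 3 and 247 ≡ 3 (mod 4), so (39/247) = −(247/39).
Reduce top mod 39: now compute (13/39).
Reciprocity: 13 ≡ 1 and 39 ≡ 3 (mod 4), so (13/39) = +(39/13).
Reduce top mod 13: now compute (0/13).
Top reduces to 0: gcd > 1, so the symbol is 0.

0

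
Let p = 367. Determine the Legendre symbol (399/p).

1

First reduce: 399 ≡ 32 (mod 367).
Pull out 2^5: since 367 ≡ 7 (mod 8), (2/367) = +1, so (2/367)^5 = +1.
Reached (1/367) = 1. Collecting the sign flips along the way, the symbol is +1.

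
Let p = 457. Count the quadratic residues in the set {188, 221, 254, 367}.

2

(188/457) = +1 → QR.
(221/457) = -1 → non-residue.
(254/457) = +1 → QR.
(367/457) = -1 → non-residue.
Total quadratic residues among the 4: 2.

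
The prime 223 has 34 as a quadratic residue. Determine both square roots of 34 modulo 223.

82, 141

Since 223 ≡ 3 (mod 4), a square root of 34 is 34^((223+1)/4) = 34^56 mod 223.
Repeated squaring: 34^2≡41, 34^4≡120, 34^8≡128, 34^16≡105, 34^32≡98 (mod 223).
34^56 = 34^(32+16+8) ≡ 82 (mod 223).
Check: 82² = 6724 ≡ 34 (mod 223). The two roots are 82 and 141.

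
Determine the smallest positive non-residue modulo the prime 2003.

(2/2003) = −1, so 2 is the smallest positive non-residue mod 2003.

2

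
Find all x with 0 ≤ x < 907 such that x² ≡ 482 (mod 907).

260, 647

Since 907 ≡ 3 (mod 4), a square root of 482 is 482^((907+1)/4) = 482^227 mod 907.
Repeated squaring: 482^2≡132, 482^4≡191, 482^8≡201, 482^16≡493, 482^32≡880, 482^64≡729, 482^128≡846 (mod 907).
482^227 = 482^(128+64+32+2+1) ≡ 647 (mod 907).
Check: 647² = 418609 ≡ 482 (mod 907). The two roots are 260 and 647.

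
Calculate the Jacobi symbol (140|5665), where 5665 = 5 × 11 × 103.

0

Pull out 2^2: since 5665 ≡ 1 (mod 8), (2/5665) = +1, so (2/5665)^2 = +1.
Reciprocity: 35 ≡ 3 and 5665 ≡ 1 (mod 4), so (35/5665) = +(5665/35).
Reduce top mod 35: now compute (30/35).
Pull out 2: since 35 ≡ 3 (mod 8), (2/35) = -1.
Reciprocity: 15 ≡ 3 and 35 ≡ 3 (mod 4), so (15/35) = −(35/15).
Reduce top mod 15: now compute (5/15).
Reciprocity: 5 ≡ 1 and 15 ≡ 3 (mod 4), so (5/15) = +(15/5).
Reduce top mod 5: now compute (0/5).
Top reduces to 0: gcd > 1, so the symbol is 0.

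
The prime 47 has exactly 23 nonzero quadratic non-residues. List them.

5, 10, 11, 13, 15, 19, 20, 22, 23, 26, 29, 30, 31, 33, 35, 38, 39, 40, 41, 43, 44, 45, 46

Square k = 1,…,23 (k and 47−k give the same square):
1²=1, 2²=4, 3²=9, 4²=16, 5²=25, 6²=36, 7²≡2, 8²≡17, 9²≡34, 10²≡6, 11²≡27, 12²≡3, 13²≡28, 14²≡8, 15²≡37, 16²≡21, 17²≡7, 18²≡42, 19²≡32, 20²≡24, 21²≡18, 22²≡14, 23²≡12 (mod 47).
The residues are {1, 2, 3, 4, 6, 7, 8, 9, 12, 14, 16, 17, 18, 21, 24, 25, 27, 28, 32, 34, 36, 37, 42}; the non-residues are the remaining 23 nonzero classes.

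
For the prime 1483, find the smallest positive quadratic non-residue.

(2/1483) = −1, so 2 is the smallest positive non-residue mod 1483.

2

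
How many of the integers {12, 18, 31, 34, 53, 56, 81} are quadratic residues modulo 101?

3

(12/101) = -1 → non-residue.
(18/101) = -1 → non-residue.
(31/101) = +1 → QR.
(34/101) = -1 → non-residue.
(53/101) = -1 → non-residue.
(56/101) = +1 → QR.
(81/101) = +1 → QR.
Total quadratic residues among the 7: 3.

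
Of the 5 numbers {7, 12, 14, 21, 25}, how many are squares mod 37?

4

(7/37) = +1 → QR.
(12/37) = +1 → QR.
(14/37) = -1 → non-residue.
(21/37) = +1 → QR.
(25/37) = +1 → QR.
Total quadratic residues among the 5: 4.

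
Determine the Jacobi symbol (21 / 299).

1

Reciprocity: 21 ≡ 1 and 299 ≡ 3 (mod 4), so (21/299) = +(299/21).
Reduce top mod 21: now compute (5/21).
Reciprocity: 5 ≡ 1 and 21 ≡ 1 (mod 4), so (5/21) = +(21/5).
Reduce top mod 5: now compute (1/5).
Reached (1/5) = 1. Collecting the sign flips along the way, the symbol is +1.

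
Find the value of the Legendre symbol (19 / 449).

Euler's criterion: (19/449) ≡ 19^224 (mod 449).
19^2 ≡ 361 (mod 449)
19^4 ≡ 111 (mod 449)
19^8 ≡ 198 (mod 449)
19^16 ≡ 141 (mod 449)
19^32 ≡ 125 (mod 449)
19^64 ≡ 359 (mod 449)
19^128 ≡ 18 (mod 449)
19^224 = 19^(128+64+32) ≡ 448 (mod 449).
Result is 448 ≡ −1, so (19/449) = −1.

-1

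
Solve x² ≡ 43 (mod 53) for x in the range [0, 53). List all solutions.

19, 34

53 ≡ 1 (mod 4), so we find a root by search.
Trying successive values, 19² = 361 ≡ 43 (mod 53). The other root is 53 − 19 = 34.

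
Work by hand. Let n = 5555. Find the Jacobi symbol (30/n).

0

Pull out 2: since 5555 ≡ 3 (mod 8), (2/5555) = -1.
Reciprocity: 15 ≡ 3 and 5555 ≡ 3 (mod 4), so (15/5555) = −(5555/15).
Reduce top mod 15: now compute (5/15).
Reciprocity: 5 ≡ 1 and 15 ≡ 3 (mod 4), so (5/15) = +(15/5).
Reduce top mod 5: now compute (0/5).
Top reduces to 0: gcd > 1, so the symbol is 0.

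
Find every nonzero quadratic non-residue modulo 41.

3 6 7 11 12 13 14 15 17 19 22 24 26 27 28 29 30 34 35 38

Square k = 1,…,20 (k and 41−k give the same square):
1²=1, 2²=4, 3²=9, 4²=16, 5²=25, 6²=36, 7²≡8, 8²≡23, 9²≡40, 10²≡18, 11²≡39, 12²≡21, 13²≡5, 14²≡32, 15²≡20, 16²≡10, 17²≡2, 18²≡37, 19²≡33, 20²≡31 (mod 41).
The residues are {1, 2, 4, 5, 8, 9, 10, 16, 18, 20, 21, 23, 25, 31, 32, 33, 36, 37, 39, 40}; the non-residues are the remaining 20 nonzero classes.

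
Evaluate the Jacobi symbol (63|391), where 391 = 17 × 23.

Reciprocity: 63 ≡ 3 and 391 ≡ 3 (mod 4), so (63/391) = −(391/63).
Reduce top mod 63: now compute (13/63).
Reciprocity: 13 ≡ 1 and 63 ≡ 3 (mod 4), so (13/63) = +(63/13).
Reduce top mod 13: now compute (11/13).
Reciprocity: 11 ≡ 3 and 13 ≡ 1 (mod 4), so (11/13) = +(13/11).
Reduce top mod 11: now compute (2/11).
Pull out 2: since 11 ≡ 3 (mod 8), (2/11) = -1.
Reached (1/11) = 1. Collecting the sign flips along the way, the symbol is +1.

1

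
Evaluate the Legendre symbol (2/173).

-1

Pull out 2: since 173 ≡ 5 (mod 8), (2/173) = -1.
Reached (1/173) = 1. Collecting the sign flips along the way, the symbol is -1.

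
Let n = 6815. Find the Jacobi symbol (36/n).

Pull out 2^2: since 6815 ≡ 7 (mod 8), (2/6815) = +1, so (2/6815)^2 = +1.
Reciprocity: 9 ≡ 1 and 6815 ≡ 3 (mod 4), so (9/6815) = +(6815/9).
Reduce top mod 9: now compute (2/9).
Pull out 2: since 9 ≡ 1 (mod 8), (2/9) = +1.
Reached (1/9) = 1. Collecting the sign flips along the way, the symbol is +1.

1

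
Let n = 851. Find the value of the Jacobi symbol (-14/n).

-1

First reduce: -14 ≡ 837 (mod 851).
Reciprocity: 837 ≡ 1 and 851 ≡ 3 (mod 4), so (837/851) = +(851/837).
Reduce top mod 837: now compute (14/837).
Pull out 2: since 837 ≡ 5 (mod 8), (2/837) = -1.
Reciprocity: 7 ≡ 3 and 837 ≡ 1 (mod 4), so (7/837) = +(837/7).
Reduce top mod 7: now compute (4/7).
Pull out 2^2: since 7 ≡ 7 (mod 8), (2/7) = +1, so (2/7)^2 = +1.
Reached (1/7) = 1. Collecting the sign flips along the way, the symbol is -1.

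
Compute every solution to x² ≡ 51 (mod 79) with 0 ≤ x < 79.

29, 50

Since 79 ≡ 3 (mod 4), a square root of 51 is 51^((79+1)/4) = 51^20 mod 79.
Repeated squaring: 51^2≡73, 51^4≡36, 51^8≡32, 51^16≡76 (mod 79).
51^20 = 51^(16+4) ≡ 50 (mod 79).
Check: 50² = 2500 ≡ 51 (mod 79). The two roots are 29 and 50.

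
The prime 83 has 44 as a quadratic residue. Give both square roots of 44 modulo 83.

25, 58

Since 83 ≡ 3 (mod 4), a square root of 44 is 44^((83+1)/4) = 44^21 mod 83.
Repeated squaring: 44^2≡27, 44^4≡65, 44^8≡75, 44^16≡64 (mod 83).
44^21 = 44^(16+4+1) ≡ 25 (mod 83).
Check: 25² = 625 ≡ 44 (mod 83). The two roots are 25 and 58.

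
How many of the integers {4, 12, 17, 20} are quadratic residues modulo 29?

(4/29) = +1 → QR.
(12/29) = -1 → non-residue.
(17/29) = -1 → non-residue.
(20/29) = +1 → QR.
Total quadratic residues among the 4: 2.

2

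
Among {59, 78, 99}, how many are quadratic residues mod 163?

0

(59/163) = -1 → non-residue.
(78/163) = -1 → non-residue.
(99/163) = -1 → non-residue.
Total quadratic residues among the 3: 0.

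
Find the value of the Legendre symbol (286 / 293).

Pull out 2: since 293 ≡ 5 (mod 8), (2/293) = -1.
Reciprocity: 143 ≡ 3 and 293 ≡ 1 (mod 4), so (143/293) = +(293/143).
Reduce top mod 143: now compute (7/143).
Reciprocity: 7 ≡ 3 and 143 ≡ 3 (mod 4), so (7/143) = −(143/7).
Reduce top mod 7: now compute (3/7).
Reciprocity: 3 ≡ 3 and 7 ≡ 3 (mod 4), so (3/7) = −(7/3).
Reduce top mod 3: now compute (1/3).
Reached (1/3) = 1. Collecting the sign flips along the way, the symbol is -1.

-1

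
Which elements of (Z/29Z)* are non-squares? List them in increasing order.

2,3,8,10,11,12,14,15,17,18,19,21,26,27

Square k = 1,…,14 (k and 29−k give the same square):
1²=1, 2²=4, 3²=9, 4²=16, 5²=25, 6²≡7, 7²≡20, 8²≡6, 9²≡23, 10²≡13, 11²≡5, 12²≡28, 13²≡24, 14²≡22 (mod 29).
The residues are {1, 4, 5, 6, 7, 9, 13, 16, 20, 22, 23, 24, 25, 28}; the non-residues are the remaining 14 nonzero classes.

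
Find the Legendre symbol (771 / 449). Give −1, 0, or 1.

1

First reduce: 771 ≡ 322 (mod 449).
Pull out 2: since 449 ≡ 1 (mod 8), (2/449) = +1.
Reciprocity: 161 ≡ 1 and 449 ≡ 1 (mod 4), so (161/449) = +(449/161).
Reduce top mod 161: now compute (127/161).
Reciprocity: 127 ≡ 3 and 161 ≡ 1 (mod 4), so (127/161) = +(161/127).
Reduce top mod 127: now compute (34/127).
Pull out 2: since 127 ≡ 7 (mod 8), (2/127) = +1.
Reciprocity: 17 ≡ 1 and 127 ≡ 3 (mod 4), so (17/127) = +(127/17).
Reduce top mod 17: now compute (8/17).
Pull out 2^3: since 17 ≡ 1 (mod 8), (2/17) = +1, so (2/17)^3 = +1.
Reached (1/17) = 1. Collecting the sign flips along the way, the symbol is +1.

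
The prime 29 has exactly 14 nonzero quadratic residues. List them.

1,4,5,6,7,9,13,16,20,22,23,24,25,28

Square k = 1,…,14 (k and 29−k give the same square):
1²=1, 2²=4, 3²=9, 4²=16, 5²=25, 6²≡7, 7²≡20, 8²≡6, 9²≡23, 10²≡13, 11²≡5, 12²≡28, 13²≡24, 14²≡22 (mod 29).
So the quadratic residues mod 29 are {1, 4, 5, 6, 7, 9, 13, 16, 20, 22, 23, 24, 25, 28}.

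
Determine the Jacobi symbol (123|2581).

Reciprocity: 123 ≡ 3 and 2581 ≡ 1 (mod 4), so (123/2581) = +(2581/123).
Reduce top mod 123: now compute (121/123).
Reciprocity: 121 ≡ 1 and 123 ≡ 3 (mod 4), so (121/123) = +(123/121).
Reduce top mod 121: now compute (2/121).
Pull out 2: since 121 ≡ 1 (mod 8), (2/121) = +1.
Reached (1/121) = 1. Collecting the sign flips along the way, the symbol is +1.

1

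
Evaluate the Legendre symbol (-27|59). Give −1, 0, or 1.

-1

First reduce: -27 ≡ 32 (mod 59).
Pull out 2^5: since 59 ≡ 3 (mod 8), (2/59) = -1, so (2/59)^5 = -1.
Reached (1/59) = 1. Collecting the sign flips along the way, the symbol is -1.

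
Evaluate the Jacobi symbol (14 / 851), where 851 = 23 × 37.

1

Pull out 2: since 851 ≡ 3 (mod 8), (2/851) = -1.
Reciprocity: 7 ≡ 3 and 851 ≡ 3 (mod 4), so (7/851) = −(851/7).
Reduce top mod 7: now compute (4/7).
Pull out 2^2: since 7 ≡ 7 (mod 8), (2/7) = +1, so (2/7)^2 = +1.
Reached (1/7) = 1. Collecting the sign flips along the way, the symbol is +1.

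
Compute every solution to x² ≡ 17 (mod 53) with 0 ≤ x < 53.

53 ≡ 1 (mod 4), so we find a root by search.
Trying successive values, 21² = 441 ≡ 17 (mod 53). The other root is 53 − 21 = 32.

21, 32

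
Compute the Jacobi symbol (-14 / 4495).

First reduce: -14 ≡ 4481 (mod 4495).
Reciprocity: 4481 ≡ 1 and 4495 ≡ 3 (mod 4), so (4481/4495) = +(4495/4481).
Reduce top mod 4481: now compute (14/4481).
Pull out 2: since 4481 ≡ 1 (mod 8), (2/4481) = +1.
Reciprocity: 7 ≡ 3 and 4481 ≡ 1 (mod 4), so (7/4481) = +(4481/7).
Reduce top mod 7: now compute (1/7).
Reached (1/7) = 1. Collecting the sign flips along the way, the symbol is +1.

1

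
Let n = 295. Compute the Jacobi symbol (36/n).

1

Pull out 2^2: since 295 ≡ 7 (mod 8), (2/295) = +1, so (2/295)^2 = +1.
Reciprocity: 9 ≡ 1 and 295 ≡ 3 (mod 4), so (9/295) = +(295/9).
Reduce top mod 9: now compute (7/9).
Reciprocity: 7 ≡ 3 and 9 ≡ 1 (mod 4), so (7/9) = +(9/7).
Reduce top mod 7: now compute (2/7).
Pull out 2: since 7 ≡ 7 (mod 8), (2/7) = +1.
Reached (1/7) = 1. Collecting the sign flips along the way, the symbol is +1.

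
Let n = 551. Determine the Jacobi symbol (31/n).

Reciprocity: 31 ≡ 3 and 551 ≡ 3 (mod 4), so (31/551) = −(551/31).
Reduce top mod 31: now compute (24/31).
Pull out 2^3: since 31 ≡ 7 (mod 8), (2/31) = +1, so (2/31)^3 = +1.
Reciprocity: 3 ≡ 3 and 31 ≡ 3 (mod 4), so (3/31) = −(31/3).
Reduce top mod 3: now compute (1/3).
Reached (1/3) = 1. Collecting the sign flips along the way, the symbol is +1.

1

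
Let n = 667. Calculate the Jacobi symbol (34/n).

-1

Pull out 2: since 667 ≡ 3 (mod 8), (2/667) = -1.
Reciprocity: 17 ≡ 1 and 667 ≡ 3 (mod 4), so (17/667) = +(667/17).
Reduce top mod 17: now compute (4/17).
Pull out 2^2: since 17 ≡ 1 (mod 8), (2/17) = +1, so (2/17)^2 = +1.
Reached (1/17) = 1. Collecting the sign flips along the way, the symbol is -1.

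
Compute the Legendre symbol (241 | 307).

Reciprocity: 241 ≡ 1 and 307 ≡ 3 (mod 4), so (241/307) = +(307/241).
Reduce top mod 241: now compute (66/241).
Pull out 2: since 241 ≡ 1 (mod 8), (2/241) = +1.
Reciprocity: 33 ≡ 1 and 241 ≡ 1 (mod 4), so (33/241) = +(241/33).
Reduce top mod 33: now compute (10/33).
Pull out 2: since 33 ≡ 1 (mod 8), (2/33) = +1.
Reciprocity: 5 ≡ 1 and 33 ≡ 1 (mod 4), so (5/33) = +(33/5).
Reduce top mod 5: now compute (3/5).
Reciprocity: 3 ≡ 3 and 5 ≡ 1 (mod 4), so (3/5) = +(5/3).
Reduce top mod 3: now compute (2/3).
Pull out 2: since 3 ≡ 3 (mod 8), (2/3) = -1.
Reached (1/3) = 1. Collecting the sign flips along the way, the symbol is -1.

-1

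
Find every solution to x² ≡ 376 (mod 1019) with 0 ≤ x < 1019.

167, 852

Since 1019 ≡ 3 (mod 4), a square root of 376 is 376^((1019+1)/4) = 376^255 mod 1019.
Repeated squaring: 376^2≡754, 376^4≡933, 376^8≡263, 376^16≡896, 376^32≡863, 376^64≡899, 376^128≡134 (mod 1019).
376^255 = 376^(128+64+32+16+8+4+2+1) ≡ 167 (mod 1019).
Check: 167² = 27889 ≡ 376 (mod 1019). The two roots are 167 and 852.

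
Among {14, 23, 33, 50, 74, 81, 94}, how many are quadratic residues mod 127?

4

(14/127) = -1 → non-residue.
(23/127) = -1 → non-residue.
(33/127) = -1 → non-residue.
(50/127) = +1 → QR.
(74/127) = +1 → QR.
(81/127) = +1 → QR.
(94/127) = +1 → QR.
Total quadratic residues among the 7: 4.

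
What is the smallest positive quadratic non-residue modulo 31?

(2/31) = +1, so 2 is a residue.
(3/31) = −1, so 3 is the smallest positive non-residue mod 31.

3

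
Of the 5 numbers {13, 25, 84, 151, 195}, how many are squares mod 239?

(13/239) = -1 → non-residue.
(25/239) = +1 → QR.
(84/239) = -1 → non-residue.
(151/239) = -1 → non-residue.
(195/239) = -1 → non-residue.
Total quadratic residues among the 5: 1.

1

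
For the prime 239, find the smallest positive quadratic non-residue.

(2/239) = +1, so 2 is a residue.
(3/239) = +1, so 3 is a residue.
(4/239) = +1, so 4 is a residue.
(5/239) = +1, so 5 is a residue.
(6/239) = +1, so 6 is a residue.
(7/239) = −1, so 7 is the smallest positive non-residue mod 239.

7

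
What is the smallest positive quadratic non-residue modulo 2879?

(2/2879) = +1, so 2 is a residue.
(3/2879) = +1, so 3 is a residue.
(4/2879) = +1, so 4 is a residue.
(5/2879) = +1, so 5 is a residue.
(6/2879) = +1, so 6 is a residue.
(7/2879) = −1, so 7 is the smallest positive non-residue mod 2879.

7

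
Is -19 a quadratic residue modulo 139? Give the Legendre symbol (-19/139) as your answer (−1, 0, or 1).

1

Euler's criterion: (-19/139) ≡ 120^69 (mod 139).
120^2 ≡ 83 (mod 139)
120^4 ≡ 78 (mod 139)
120^8 ≡ 107 (mod 139)
120^16 ≡ 51 (mod 139)
120^32 ≡ 99 (mod 139)
120^64 ≡ 71 (mod 139)
120^69 = 120^(64+4+1) ≡ 1 (mod 139).
Result is 1, so (-19/139) = 1.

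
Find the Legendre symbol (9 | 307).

Reciprocity: 9 ≡ 1 and 307 ≡ 3 (mod 4), so (9/307) = +(307/9).
Reduce top mod 9: now compute (1/9).
Reached (1/9) = 1. Collecting the sign flips along the way, the symbol is +1.

1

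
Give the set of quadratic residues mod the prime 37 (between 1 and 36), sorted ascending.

Square k = 1,…,18 (k and 37−k give the same square):
1²=1, 2²=4, 3²=9, 4²=16, 5²=25, 6²=36, 7²≡12, 8²≡27, 9²≡7, 10²≡26, 11²≡10, 12²≡33, 13²≡21, 14²≡11, 15²≡3, 16²≡34, 17²≡30, 18²≡28 (mod 37).
So the quadratic residues mod 37 are {1, 3, 4, 7, 9, 10, 11, 12, 16, 21, 25, 26, 27, 28, 30, 33, 34, 36}.

1, 3, 4, 7, 9, 10, 11, 12, 16, 21, 25, 26, 27, 28, 30, 33, 34, 36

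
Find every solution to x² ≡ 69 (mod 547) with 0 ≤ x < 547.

Since 547 ≡ 3 (mod 4), a square root of 69 is 69^((547+1)/4) = 69^137 mod 547.
Repeated squaring: 69^2≡385, 69^4≡535, 69^8≡144, 69^16≡497, 69^32≡312, 69^64≡525, 69^128≡484 (mod 547).
69^137 = 69^(128+8+1) ≡ 347 (mod 547).
Check: 347² = 120409 ≡ 69 (mod 547). The two roots are 200 and 347.

200, 347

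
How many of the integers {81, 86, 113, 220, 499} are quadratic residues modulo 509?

(81/509) = +1 → QR.
(86/509) = -1 → non-residue.
(113/509) = +1 → QR.
(220/509) = +1 → QR.
(499/509) = -1 → non-residue.
Total quadratic residues among the 5: 3.

3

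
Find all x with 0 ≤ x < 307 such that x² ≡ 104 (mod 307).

Since 307 ≡ 3 (mod 4), a square root of 104 is 104^((307+1)/4) = 104^77 mod 307.
Repeated squaring: 104^2≡71, 104^4≡129, 104^8≡63, 104^16≡285, 104^32≡177, 104^64≡15 (mod 307).
104^77 = 104^(64+8+4+1) ≡ 248 (mod 307).
Check: 248² = 61504 ≡ 104 (mod 307). The two roots are 59 and 248.

59, 248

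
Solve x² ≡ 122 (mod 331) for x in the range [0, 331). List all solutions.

Since 331 ≡ 3 (mod 4), a square root of 122 is 122^((331+1)/4) = 122^83 mod 331.
Repeated squaring: 122^2≡320, 122^4≡121, 122^8≡77, 122^16≡302, 122^32≡179, 122^64≡265 (mod 331).
122^83 = 122^(64+16+2+1) ≡ 303 (mod 331).
Check: 303² = 91809 ≡ 122 (mod 331). The two roots are 28 and 303.

28, 303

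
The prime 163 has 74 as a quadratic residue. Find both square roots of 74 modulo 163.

20, 143

Since 163 ≡ 3 (mod 4), a square root of 74 is 74^((163+1)/4) = 74^41 mod 163.
Repeated squaring: 74^2≡97, 74^4≡118, 74^8≡69, 74^16≡34, 74^32≡15 (mod 163).
74^41 = 74^(32+8+1) ≡ 143 (mod 163).
Check: 143² = 20449 ≡ 74 (mod 163). The two roots are 20 and 143.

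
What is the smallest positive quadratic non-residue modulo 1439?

(2/1439) = +1, so 2 is a residue.
(3/1439) = +1, so 3 is a residue.
(4/1439) = +1, so 4 is a residue.
(5/1439) = +1, so 5 is a residue.
(6/1439) = +1, so 6 is a residue.
(7/1439) = −1, so 7 is the smallest positive non-residue mod 1439.

7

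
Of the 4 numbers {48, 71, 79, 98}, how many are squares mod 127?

3

(48/127) = -1 → non-residue.
(71/127) = +1 → QR.
(79/127) = +1 → QR.
(98/127) = +1 → QR.
Total quadratic residues among the 4: 3.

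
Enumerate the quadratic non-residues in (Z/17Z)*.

3, 5, 6, 7, 10, 11, 12, 14

Square k = 1,…,8 (k and 17−k give the same square):
1²=1, 2²=4, 3²=9, 4²=16, 5²≡8, 6²≡2, 7²≡15, 8²≡13 (mod 17).
The residues are {1, 2, 4, 8, 9, 13, 15, 16}; the non-residues are the remaining 8 nonzero classes.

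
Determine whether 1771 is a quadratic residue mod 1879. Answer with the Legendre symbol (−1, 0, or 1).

Reciprocity: 1771 ≡ 3 and 1879 ≡ 3 (mod 4), so (1771/1879) = −(1879/1771).
Reduce top mod 1771: now compute (108/1771).
Pull out 2^2: since 1771 ≡ 3 (mod 8), (2/1771) = -1, so (2/1771)^2 = +1.
Reciprocity: 27 ≡ 3 and 1771 ≡ 3 (mod 4), so (27/1771) = −(1771/27).
Reduce top mod 27: now compute (16/27).
Pull out 2^4: since 27 ≡ 3 (mod 8), (2/27) = -1, so (2/27)^4 = +1.
Reached (1/27) = 1. Collecting the sign flips along the way, the symbol is +1.

1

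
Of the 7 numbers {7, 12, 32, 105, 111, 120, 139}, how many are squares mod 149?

2

(7/149) = +1 → QR.
(12/149) = -1 → non-residue.
(32/149) = -1 → non-residue.
(105/149) = -1 → non-residue.
(111/149) = -1 → non-residue.
(120/149) = +1 → QR.
(139/149) = -1 → non-residue.
Total quadratic residues among the 7: 2.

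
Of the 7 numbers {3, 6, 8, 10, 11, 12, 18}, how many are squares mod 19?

(3/19) = -1 → non-residue.
(6/19) = +1 → QR.
(8/19) = -1 → non-residue.
(10/19) = -1 → non-residue.
(11/19) = +1 → QR.
(12/19) = -1 → non-residue.
(18/19) = -1 → non-residue.
Total quadratic residues among the 7: 2.

2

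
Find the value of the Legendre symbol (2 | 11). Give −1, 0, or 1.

-1

Pull out 2: since 11 ≡ 3 (mod 8), (2/11) = -1.
Reached (1/11) = 1. Collecting the sign flips along the way, the symbol is -1.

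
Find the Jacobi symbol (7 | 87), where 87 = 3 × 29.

Reciprocity: 7 ≡ 3 and 87 ≡ 3 (mod 4), so (7/87) = −(87/7).
Reduce top mod 7: now compute (3/7).
Reciprocity: 3 ≡ 3 and 7 ≡ 3 (mod 4), so (3/7) = −(7/3).
Reduce top mod 3: now compute (1/3).
Reached (1/3) = 1. Collecting the sign flips along the way, the symbol is +1.

1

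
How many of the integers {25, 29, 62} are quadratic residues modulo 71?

2

(25/71) = +1 → QR.
(29/71) = +1 → QR.
(62/71) = -1 → non-residue.
Total quadratic residues among the 3: 2.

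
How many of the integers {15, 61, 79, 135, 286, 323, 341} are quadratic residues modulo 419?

6

(15/419) = +1 → QR.
(61/419) = -1 → non-residue.
(79/419) = +1 → QR.
(135/419) = +1 → QR.
(286/419) = +1 → QR.
(323/419) = +1 → QR.
(341/419) = +1 → QR.
Total quadratic residues among the 7: 6.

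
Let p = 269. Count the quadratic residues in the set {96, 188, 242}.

2

(96/269) = +1 → QR.
(188/269) = +1 → QR.
(242/269) = -1 → non-residue.
Total quadratic residues among the 3: 2.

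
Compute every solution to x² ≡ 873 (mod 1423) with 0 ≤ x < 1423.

416, 1007

Since 1423 ≡ 3 (mod 4), a square root of 873 is 873^((1423+1)/4) = 873^356 mod 1423.
Repeated squaring: 873^2≡824, 873^4≡205, 873^8≡758, 873^16≡1095, 873^32≡859, 873^64≡767, 873^128≡590, 873^256≡888 (mod 1423).
873^356 = 873^(256+64+32+4) ≡ 1007 (mod 1423).
Check: 1007² = 1014049 ≡ 873 (mod 1423). The two roots are 416 and 1007.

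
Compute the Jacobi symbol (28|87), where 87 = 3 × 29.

1

Pull out 2^2: since 87 ≡ 7 (mod 8), (2/87) = +1, so (2/87)^2 = +1.
Reciprocity: 7 ≡ 3 and 87 ≡ 3 (mod 4), so (7/87) = −(87/7).
Reduce top mod 7: now compute (3/7).
Reciprocity: 3 ≡ 3 and 7 ≡ 3 (mod 4), so (3/7) = −(7/3).
Reduce top mod 3: now compute (1/3).
Reached (1/3) = 1. Collecting the sign flips along the way, the symbol is +1.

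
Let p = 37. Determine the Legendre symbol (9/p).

Reciprocity: 9 ≡ 1 and 37 ≡ 1 (mod 4), so (9/37) = +(37/9).
Reduce top mod 9: now compute (1/9).
Reached (1/9) = 1. Collecting the sign flips along the way, the symbol is +1.

1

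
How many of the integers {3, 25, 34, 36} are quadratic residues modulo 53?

2

(3/53) = -1 → non-residue.
(25/53) = +1 → QR.
(34/53) = -1 → non-residue.
(36/53) = +1 → QR.
Total quadratic residues among the 4: 2.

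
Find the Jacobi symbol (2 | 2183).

Pull out 2: since 2183 ≡ 7 (mod 8), (2/2183) = +1.
Reached (1/2183) = 1. Collecting the sign flips along the way, the symbol is +1.

1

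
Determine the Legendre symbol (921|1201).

Reciprocity: 921 ≡ 1 and 1201 ≡ 1 (mod 4), so (921/1201) = +(1201/921).
Reduce top mod 921: now compute (280/921).
Pull out 2^3: since 921 ≡ 1 (mod 8), (2/921) = +1, so (2/921)^3 = +1.
Reciprocity: 35 ≡ 3 and 921 ≡ 1 (mod 4), so (35/921) = +(921/35).
Reduce top mod 35: now compute (11/35).
Reciprocity: 11 ≡ 3 and 35 ≡ 3 (mod 4), so (11/35) = −(35/11).
Reduce top mod 11: now compute (2/11).
Pull out 2: since 11 ≡ 3 (mod 8), (2/11) = -1.
Reached (1/11) = 1. Collecting the sign flips along the way, the symbol is +1.

1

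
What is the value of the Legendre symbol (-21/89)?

1

Euler's criterion: (-21/89) ≡ 68^44 (mod 89).
68^2 ≡ 85 (mod 89)
68^4 ≡ 16 (mod 89)
68^8 ≡ 78 (mod 89)
68^16 ≡ 32 (mod 89)
68^32 ≡ 45 (mod 89)
68^44 = 68^(32+8+4) ≡ 1 (mod 89).
Result is 1, so (-21/89) = 1.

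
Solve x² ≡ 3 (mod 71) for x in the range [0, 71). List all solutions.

28, 43

Since 71 ≡ 3 (mod 4), a square root of 3 is 3^((71+1)/4) = 3^18 mod 71.
Repeated squaring: 3^2≡9, 3^4≡10, 3^8≡29, 3^16≡60 (mod 71).
3^18 = 3^(16+2) ≡ 43 (mod 71).
Check: 43² = 1849 ≡ 3 (mod 71). The two roots are 28 and 43.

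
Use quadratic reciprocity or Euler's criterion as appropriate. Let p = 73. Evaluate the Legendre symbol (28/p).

-1

Euler's criterion: (28/73) ≡ 28^36 (mod 73).
28^2 ≡ 54 (mod 73)
28^4 ≡ 69 (mod 73)
28^8 ≡ 16 (mod 73)
28^16 ≡ 37 (mod 73)
28^32 ≡ 55 (mod 73)
28^36 = 28^(32+4) ≡ 72 (mod 73).
Result is 72 ≡ −1, so (28/73) = −1.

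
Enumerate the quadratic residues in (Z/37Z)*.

Square k = 1,…,18 (k and 37−k give the same square):
1²=1, 2²=4, 3²=9, 4²=16, 5²=25, 6²=36, 7²≡12, 8²≡27, 9²≡7, 10²≡26, 11²≡10, 12²≡33, 13²≡21, 14²≡11, 15²≡3, 16²≡34, 17²≡30, 18²≡28 (mod 37).
So the quadratic residues mod 37 are {1, 3, 4, 7, 9, 10, 11, 12, 16, 21, 25, 26, 27, 28, 30, 33, 34, 36}.

1, 3, 4, 7, 9, 10, 11, 12, 16, 21, 25, 26, 27, 28, 30, 33, 34, 36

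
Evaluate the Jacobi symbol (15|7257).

Reciprocity: 15 ≡ 3 and 7257 ≡ 1 (mod 4), so (15/7257) = +(7257/15).
Reduce top mod 15: now compute (12/15).
Pull out 2^2: since 15 ≡ 7 (mod 8), (2/15) = +1, so (2/15)^2 = +1.
Reciprocity: 3 ≡ 3 and 15 ≡ 3 (mod 4), so (3/15) = −(15/3).
Reduce top mod 3: now compute (0/3).
Top reduces to 0: gcd > 1, so the symbol is 0.

0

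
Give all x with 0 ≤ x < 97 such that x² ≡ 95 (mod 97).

97 ≡ 1 (mod 4), so we find a root by search.
Trying successive values, 17² = 289 ≡ 95 (mod 97). The other root is 97 − 17 = 80.

17, 80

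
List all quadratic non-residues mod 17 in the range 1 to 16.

Square k = 1,…,8 (k and 17−k give the same square):
1²=1, 2²=4, 3²=9, 4²=16, 5²≡8, 6²≡2, 7²≡15, 8²≡13 (mod 17).
The residues are {1, 2, 4, 8, 9, 13, 15, 16}; the non-residues are the remaining 8 nonzero classes.

3,5,6,7,10,11,12,14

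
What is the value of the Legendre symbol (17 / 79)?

Euler's criterion: (17/79) ≡ 17^39 (mod 79).
17^2 ≡ 52 (mod 79)
17^4 ≡ 18 (mod 79)
17^8 ≡ 8 (mod 79)
17^16 ≡ 64 (mod 79)
17^32 ≡ 67 (mod 79)
17^39 = 17^(32+4+2+1) ≡ 78 (mod 79).
Result is 78 ≡ −1, so (17/79) = −1.

-1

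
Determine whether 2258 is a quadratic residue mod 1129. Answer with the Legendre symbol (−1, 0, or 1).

First reduce: 2258 ≡ 0 (mod 1129).
Top reduces to 0: gcd > 1, so the symbol is 0.

0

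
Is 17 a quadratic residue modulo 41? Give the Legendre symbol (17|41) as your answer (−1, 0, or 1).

-1

Reciprocity: 17 ≡ 1 and 41 ≡ 1 (mod 4), so (17/41) = +(41/17).
Reduce top mod 17: now compute (7/17).
Reciprocity: 7 ≡ 3 and 17 ≡ 1 (mod 4), so (7/17) = +(17/7).
Reduce top mod 7: now compute (3/7).
Reciprocity: 3 ≡ 3 and 7 ≡ 3 (mod 4), so (3/7) = −(7/3).
Reduce top mod 3: now compute (1/3).
Reached (1/3) = 1. Collecting the sign flips along the way, the symbol is -1.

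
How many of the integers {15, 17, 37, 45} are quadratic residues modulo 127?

3

(15/127) = +1 → QR.
(17/127) = +1 → QR.
(37/127) = +1 → QR.
(45/127) = -1 → non-residue.
Total quadratic residues among the 4: 3.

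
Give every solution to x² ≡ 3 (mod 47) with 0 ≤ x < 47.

12, 35

Since 47 ≡ 3 (mod 4), a square root of 3 is 3^((47+1)/4) = 3^12 mod 47.
Repeated squaring: 3^2≡9, 3^4≡34, 3^8≡28 (mod 47).
3^12 = 3^(8+4) ≡ 12 (mod 47).
Check: 12² = 144 ≡ 3 (mod 47). The two roots are 12 and 35.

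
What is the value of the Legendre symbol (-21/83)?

Euler's criterion: (-21/83) ≡ 62^41 (mod 83).
62^2 ≡ 26 (mod 83)
62^4 ≡ 12 (mod 83)
62^8 ≡ 61 (mod 83)
62^16 ≡ 69 (mod 83)
62^32 ≡ 30 (mod 83)
62^41 = 62^(32+8+1) ≡ 82 (mod 83).
Result is 82 ≡ −1, so (-21/83) = −1.

-1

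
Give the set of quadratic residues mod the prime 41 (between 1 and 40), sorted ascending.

1, 2, 4, 5, 8, 9, 10, 16, 18, 20, 21, 23, 25, 31, 32, 33, 36, 37, 39, 40

Square k = 1,…,20 (k and 41−k give the same square):
1²=1, 2²=4, 3²=9, 4²=16, 5²=25, 6²=36, 7²≡8, 8²≡23, 9²≡40, 10²≡18, 11²≡39, 12²≡21, 13²≡5, 14²≡32, 15²≡20, 16²≡10, 17²≡2, 18²≡37, 19²≡33, 20²≡31 (mod 41).
So the quadratic residues mod 41 are {1, 2, 4, 5, 8, 9, 10, 16, 18, 20, 21, 23, 25, 31, 32, 33, 36, 37, 39, 40}.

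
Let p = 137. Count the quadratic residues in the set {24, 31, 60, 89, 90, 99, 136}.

(24/137) = -1 → non-residue.
(31/137) = -1 → non-residue.
(60/137) = +1 → QR.
(89/137) = -1 → non-residue.
(90/137) = -1 → non-residue.
(99/137) = +1 → QR.
(136/137) = +1 → QR.
Total quadratic residues among the 7: 3.

3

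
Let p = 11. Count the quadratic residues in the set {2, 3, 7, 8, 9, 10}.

(2/11) = -1 → non-residue.
(3/11) = +1 → QR.
(7/11) = -1 → non-residue.
(8/11) = -1 → non-residue.
(9/11) = +1 → QR.
(10/11) = -1 → non-residue.
Total quadratic residues among the 6: 2.

2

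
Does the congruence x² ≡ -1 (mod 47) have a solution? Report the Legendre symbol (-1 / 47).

-1

Euler's criterion: (-1/47) ≡ 46^23 (mod 47).
46^2 ≡ 1 (mod 47)
46^4 ≡ 1 (mod 47)
46^8 ≡ 1 (mod 47)
46^16 ≡ 1 (mod 47)
46^23 = 46^(16+4+2+1) ≡ 46 (mod 47).
Result is 46 ≡ −1, so (-1/47) = −1.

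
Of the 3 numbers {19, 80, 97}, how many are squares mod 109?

2

(19/109) = -1 → non-residue.
(80/109) = +1 → QR.
(97/109) = +1 → QR.
Total quadratic residues among the 3: 2.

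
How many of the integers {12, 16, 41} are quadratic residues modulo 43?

(12/43) = -1 → non-residue.
(16/43) = +1 → QR.
(41/43) = +1 → QR.
Total quadratic residues among the 3: 2.

2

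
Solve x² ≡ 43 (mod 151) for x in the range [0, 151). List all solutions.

Since 151 ≡ 3 (mod 4), a square root of 43 is 43^((151+1)/4) = 43^38 mod 151.
Repeated squaring: 43^2≡37, 43^4≡10, 43^8≡100, 43^16≡34, 43^32≡99 (mod 151).
43^38 = 43^(32+4+2) ≡ 88 (mod 151).
Check: 88² = 7744 ≡ 43 (mod 151). The two roots are 63 and 88.

63, 88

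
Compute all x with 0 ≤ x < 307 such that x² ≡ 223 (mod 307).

Since 307 ≡ 3 (mod 4), a square root of 223 is 223^((307+1)/4) = 223^77 mod 307.
Repeated squaring: 223^2≡302, 223^4≡25, 223^8≡11, 223^16≡121, 223^32≡212, 223^64≡122 (mod 307).
223^77 = 223^(64+8+4+1) ≡ 60 (mod 307).
Check: 60² = 3600 ≡ 223 (mod 307). The two roots are 60 and 247.

60, 247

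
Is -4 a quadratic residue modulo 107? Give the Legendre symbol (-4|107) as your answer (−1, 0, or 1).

-1

First reduce: -4 ≡ 103 (mod 107).
Reciprocity: 103 ≡ 3 and 107 ≡ 3 (mod 4), so (103/107) = −(107/103).
Reduce top mod 103: now compute (4/103).
Pull out 2^2: since 103 ≡ 7 (mod 8), (2/103) = +1, so (2/103)^2 = +1.
Reached (1/103) = 1. Collecting the sign flips along the way, the symbol is -1.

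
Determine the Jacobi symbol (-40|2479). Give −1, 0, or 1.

First reduce: -40 ≡ 2439 (mod 2479).
Reciprocity: 2439 ≡ 3 and 2479 ≡ 3 (mod 4), so (2439/2479) = −(2479/2439).
Reduce top mod 2439: now compute (40/2439).
Pull out 2^3: since 2439 ≡ 7 (mod 8), (2/2439) = +1, so (2/2439)^3 = +1.
Reciprocity: 5 ≡ 1 and 2439 ≡ 3 (mod 4), so (5/2439) = +(2439/5).
Reduce top mod 5: now compute (4/5).
Pull out 2^2: since 5 ≡ 5 (mod 8), (2/5) = -1, so (2/5)^2 = +1.
Reached (1/5) = 1. Collecting the sign flips along the way, the symbol is -1.

-1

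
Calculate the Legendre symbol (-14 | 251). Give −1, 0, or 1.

1

First reduce: -14 ≡ 237 (mod 251).
Reciprocity: 237 ≡ 1 and 251 ≡ 3 (mod 4), so (237/251) = +(251/237).
Reduce top mod 237: now compute (14/237).
Pull out 2: since 237 ≡ 5 (mod 8), (2/237) = -1.
Reciprocity: 7 ≡ 3 and 237 ≡ 1 (mod 4), so (7/237) = +(237/7).
Reduce top mod 7: now compute (6/7).
Pull out 2: since 7 ≡ 7 (mod 8), (2/7) = +1.
Reciprocity: 3 ≡ 3 and 7 ≡ 3 (mod 4), so (3/7) = −(7/3).
Reduce top mod 3: now compute (1/3).
Reached (1/3) = 1. Collecting the sign flips along the way, the symbol is +1.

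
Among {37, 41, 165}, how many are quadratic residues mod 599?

(37/599) = +1 → QR.
(41/599) = +1 → QR.
(165/599) = -1 → non-residue.
Total quadratic residues among the 3: 2.

2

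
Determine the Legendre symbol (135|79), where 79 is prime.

-1

Euler's criterion: (135/79) ≡ 56^39 (mod 79).
56^2 ≡ 55 (mod 79)
56^4 ≡ 23 (mod 79)
56^8 ≡ 55 (mod 79)
56^16 ≡ 23 (mod 79)
56^32 ≡ 55 (mod 79)
56^39 = 56^(32+4+2+1) ≡ 78 (mod 79).
Result is 78 ≡ −1, so (135/79) = −1.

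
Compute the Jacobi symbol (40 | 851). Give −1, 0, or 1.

Pull out 2^3: since 851 ≡ 3 (mod 8), (2/851) = -1, so (2/851)^3 = -1.
Reciprocity: 5 ≡ 1 and 851 ≡ 3 (mod 4), so (5/851) = +(851/5).
Reduce top mod 5: now compute (1/5).
Reached (1/5) = 1. Collecting the sign flips along the way, the symbol is -1.

-1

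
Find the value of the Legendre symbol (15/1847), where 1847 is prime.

Reciprocity: 15 ≡ 3 and 1847 ≡ 3 (mod 4), so (15/1847) = −(1847/15).
Reduce top mod 15: now compute (2/15).
Pull out 2: since 15 ≡ 7 (mod 8), (2/15) = +1.
Reached (1/15) = 1. Collecting the sign flips along the way, the symbol is -1.

-1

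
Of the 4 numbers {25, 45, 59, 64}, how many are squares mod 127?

(25/127) = +1 → QR.
(45/127) = -1 → non-residue.
(59/127) = -1 → non-residue.
(64/127) = +1 → QR.
Total quadratic residues among the 4: 2.

2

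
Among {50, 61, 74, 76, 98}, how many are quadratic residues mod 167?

4

(50/167) = +1 → QR.
(61/167) = +1 → QR.
(74/167) = -1 → non-residue.
(76/167) = +1 → QR.
(98/167) = +1 → QR.
Total quadratic residues among the 5: 4.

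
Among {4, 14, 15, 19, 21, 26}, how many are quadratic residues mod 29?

(4/29) = +1 → QR.
(14/29) = -1 → non-residue.
(15/29) = -1 → non-residue.
(19/29) = -1 → non-residue.
(21/29) = -1 → non-residue.
(26/29) = -1 → non-residue.
Total quadratic residues among the 6: 1.

1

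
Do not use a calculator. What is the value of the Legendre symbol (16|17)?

Pull out 2^4: since 17 ≡ 1 (mod 8), (2/17) = +1, so (2/17)^4 = +1.
Reached (1/17) = 1. Collecting the sign flips along the way, the symbol is +1.

1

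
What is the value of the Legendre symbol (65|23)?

First reduce: 65 ≡ 19 (mod 23).
Reciprocity: 19 ≡ 3 and 23 ≡ 3 (mod 4), so (19/23) = −(23/19).
Reduce top mod 19: now compute (4/19).
Pull out 2^2: since 19 ≡ 3 (mod 8), (2/19) = -1, so (2/19)^2 = +1.
Reached (1/19) = 1. Collecting the sign flips along the way, the symbol is -1.

-1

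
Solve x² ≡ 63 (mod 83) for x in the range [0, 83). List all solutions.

Since 83 ≡ 3 (mod 4), a square root of 63 is 63^((83+1)/4) = 63^21 mod 83.
Repeated squaring: 63^2≡68, 63^4≡59, 63^8≡78, 63^16≡25 (mod 83).
63^21 = 63^(16+4+1) ≡ 48 (mod 83).
Check: 48² = 2304 ≡ 63 (mod 83). The two roots are 35 and 48.

35, 48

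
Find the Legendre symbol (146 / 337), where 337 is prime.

-1

Euler's criterion: (146/337) ≡ 146^168 (mod 337).
146^2 ≡ 85 (mod 337)
146^4 ≡ 148 (mod 337)
146^8 ≡ 336 (mod 337)
146^16 ≡ 1 (mod 337)
146^32 ≡ 1 (mod 337)
146^64 ≡ 1 (mod 337)
146^128 ≡ 1 (mod 337)
146^168 = 146^(128+32+8) ≡ 336 (mod 337).
Result is 336 ≡ −1, so (146/337) = −1.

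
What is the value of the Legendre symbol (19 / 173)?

-1

Euler's criterion: (19/173) ≡ 19^86 (mod 173).
19^2 ≡ 15 (mod 173)
19^4 ≡ 52 (mod 173)
19^8 ≡ 109 (mod 173)
19^16 ≡ 117 (mod 173)
19^32 ≡ 22 (mod 173)
19^64 ≡ 138 (mod 173)
19^86 = 19^(64+16+4+2) ≡ 172 (mod 173).
Result is 172 ≡ −1, so (19/173) = −1.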